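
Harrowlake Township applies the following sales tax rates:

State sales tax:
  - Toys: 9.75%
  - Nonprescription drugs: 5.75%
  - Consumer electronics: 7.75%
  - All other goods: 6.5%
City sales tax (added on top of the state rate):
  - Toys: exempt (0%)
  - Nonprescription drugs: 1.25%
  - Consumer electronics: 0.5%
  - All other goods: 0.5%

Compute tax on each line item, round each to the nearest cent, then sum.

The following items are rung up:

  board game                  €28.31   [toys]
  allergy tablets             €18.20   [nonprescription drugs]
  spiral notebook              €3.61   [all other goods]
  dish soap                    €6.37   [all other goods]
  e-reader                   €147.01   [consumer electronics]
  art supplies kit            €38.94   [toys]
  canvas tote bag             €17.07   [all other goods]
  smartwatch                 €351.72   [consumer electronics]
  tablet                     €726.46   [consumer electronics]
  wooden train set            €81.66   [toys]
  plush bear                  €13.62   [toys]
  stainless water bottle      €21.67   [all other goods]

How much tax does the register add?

Board game €28.31: toys → 9.75% + 0% city = 9.75% → €2.76
Allergy tablets €18.20: nonprescription drugs → 5.75% + 1.25% city = 7% → €1.27
Spiral notebook €3.61: all other goods → 6.5% + 0.5% city = 7% → €0.25
Dish soap €6.37: all other goods → 6.5% + 0.5% city = 7% → €0.45
E-reader €147.01: consumer electronics → 7.75% + 0.5% city = 8.25% → €12.13
Art supplies kit €38.94: toys → 9.75% + 0% city = 9.75% → €3.80
Canvas tote bag €17.07: all other goods → 6.5% + 0.5% city = 7% → €1.19
Smartwatch €351.72: consumer electronics → 7.75% + 0.5% city = 8.25% → €29.02
Tablet €726.46: consumer electronics → 7.75% + 0.5% city = 8.25% → €59.93
Wooden train set €81.66: toys → 9.75% + 0% city = 9.75% → €7.96
Plush bear €13.62: toys → 9.75% + 0% city = 9.75% → €1.33
Stainless water bottle €21.67: all other goods → 6.5% + 0.5% city = 7% → €1.52
Total tax = €2.76 + €1.27 + €0.25 + €0.45 + €12.13 + €3.80 + €1.19 + €29.02 + €59.93 + €7.96 + €1.33 + €1.52 = €121.61

€121.61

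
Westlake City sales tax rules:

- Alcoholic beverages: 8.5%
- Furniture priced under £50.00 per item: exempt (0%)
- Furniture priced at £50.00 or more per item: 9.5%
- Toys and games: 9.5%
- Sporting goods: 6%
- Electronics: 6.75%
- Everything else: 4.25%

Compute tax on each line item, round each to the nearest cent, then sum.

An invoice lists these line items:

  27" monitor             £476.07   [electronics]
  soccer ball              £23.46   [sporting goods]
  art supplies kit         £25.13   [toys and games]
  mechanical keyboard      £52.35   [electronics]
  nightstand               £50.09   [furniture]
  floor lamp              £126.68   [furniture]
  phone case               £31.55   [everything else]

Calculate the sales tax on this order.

£57.59

27" monitor £476.07: electronics → 6.75% → £32.13
Soccer ball £23.46: sporting goods → 6% → £1.41
Art supplies kit £25.13: toys and games → 9.5% → £2.39
Mechanical keyboard £52.35: electronics → 6.75% → £3.53
Nightstand £50.09: furniture, £50.00 or more → 9.5% → £4.76
Floor lamp £126.68: furniture, £50.00 or more → 9.5% → £12.03
Phone case £31.55: everything else → 4.25% → £1.34
Total tax = £32.13 + £1.41 + £2.39 + £3.53 + £4.76 + £12.03 + £1.34 = £57.59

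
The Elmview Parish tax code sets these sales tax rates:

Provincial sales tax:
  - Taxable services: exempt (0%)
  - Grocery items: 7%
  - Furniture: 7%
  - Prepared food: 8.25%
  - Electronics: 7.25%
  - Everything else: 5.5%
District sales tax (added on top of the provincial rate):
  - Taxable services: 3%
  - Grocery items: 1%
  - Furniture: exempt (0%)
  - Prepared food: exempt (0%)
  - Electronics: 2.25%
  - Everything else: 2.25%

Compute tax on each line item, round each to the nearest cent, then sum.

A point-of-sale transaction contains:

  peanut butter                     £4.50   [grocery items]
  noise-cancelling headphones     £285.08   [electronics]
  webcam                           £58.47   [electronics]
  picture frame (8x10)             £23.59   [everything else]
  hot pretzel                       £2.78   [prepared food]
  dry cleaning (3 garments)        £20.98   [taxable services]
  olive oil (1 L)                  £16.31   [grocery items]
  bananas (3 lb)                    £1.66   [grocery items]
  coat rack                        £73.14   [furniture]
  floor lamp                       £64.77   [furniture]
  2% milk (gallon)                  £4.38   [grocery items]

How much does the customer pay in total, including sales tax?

Peanut butter £4.50: grocery items → 7% + 1% district = 8% → £0.36
Noise-cancelling headphones £285.08: electronics → 7.25% + 2.25% district = 9.5% → £27.08
Webcam £58.47: electronics → 7.25% + 2.25% district = 9.5% → £5.55
Picture frame (8x10) £23.59: everything else → 5.5% + 2.25% district = 7.75% → £1.83
Hot pretzel £2.78: prepared food → 8.25% + 0% district = 8.25% → £0.23
Dry cleaning (3 garments) £20.98: taxable services → 0% + 3% district = 3% → £0.63
Olive oil (1 L) £16.31: grocery items → 7% + 1% district = 8% → £1.30
Bananas (3 lb) £1.66: grocery items → 7% + 1% district = 8% → £0.13
Coat rack £73.14: furniture → 7% + 0% district = 7% → £5.12
Floor lamp £64.77: furniture → 7% + 0% district = 7% → £4.53
2% milk (gallon) £4.38: grocery items → 7% + 1% district = 8% → £0.35
Subtotal = £555.66; tax = £47.11; total due = £602.77

£602.77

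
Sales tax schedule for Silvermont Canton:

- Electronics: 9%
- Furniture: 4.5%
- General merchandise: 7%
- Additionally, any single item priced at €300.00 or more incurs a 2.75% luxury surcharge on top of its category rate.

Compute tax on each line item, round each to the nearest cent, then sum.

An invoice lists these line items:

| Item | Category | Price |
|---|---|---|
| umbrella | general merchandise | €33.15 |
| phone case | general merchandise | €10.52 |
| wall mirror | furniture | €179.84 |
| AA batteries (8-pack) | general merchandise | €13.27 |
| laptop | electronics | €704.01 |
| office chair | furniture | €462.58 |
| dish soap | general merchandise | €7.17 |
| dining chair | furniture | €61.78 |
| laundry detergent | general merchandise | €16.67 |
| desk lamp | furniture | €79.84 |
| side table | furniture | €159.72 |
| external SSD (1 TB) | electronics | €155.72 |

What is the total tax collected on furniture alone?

Wall mirror €179.84: furniture → 4.5% → €8.09
Office chair €462.58: furniture → 4.5% + 2.75% surcharge = 7.25% → €33.54
Dining chair €61.78: furniture → 4.5% → €2.78
Desk lamp €79.84: furniture → 4.5% → €3.59
Side table €159.72: furniture → 4.5% → €7.19
Tax on furniture = €8.09 + €33.54 + €2.78 + €3.59 + €7.19 = €55.19

€55.19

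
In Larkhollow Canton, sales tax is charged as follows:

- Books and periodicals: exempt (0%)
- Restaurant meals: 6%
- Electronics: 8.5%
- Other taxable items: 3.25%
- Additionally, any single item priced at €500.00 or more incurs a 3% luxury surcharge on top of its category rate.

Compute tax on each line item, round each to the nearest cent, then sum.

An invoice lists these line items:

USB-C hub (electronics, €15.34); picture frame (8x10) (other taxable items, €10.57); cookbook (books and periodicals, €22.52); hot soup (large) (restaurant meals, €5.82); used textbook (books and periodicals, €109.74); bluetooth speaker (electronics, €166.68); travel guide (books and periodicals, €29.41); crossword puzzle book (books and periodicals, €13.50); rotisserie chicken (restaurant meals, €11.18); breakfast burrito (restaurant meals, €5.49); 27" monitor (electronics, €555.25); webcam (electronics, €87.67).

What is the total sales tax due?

USB-C hub €15.34: electronics → 8.5% → €1.30
Picture frame (8x10) €10.57: other taxable items → 3.25% → €0.34
Cookbook €22.52: books and periodicals → 0% → €0.00
Hot soup (large) €5.82: restaurant meals → 6% → €0.35
Used textbook €109.74: books and periodicals → 0% → €0.00
Bluetooth speaker €166.68: electronics → 8.5% → €14.17
Travel guide €29.41: books and periodicals → 0% → €0.00
Crossword puzzle book €13.50: books and periodicals → 0% → €0.00
Rotisserie chicken €11.18: restaurant meals → 6% → €0.67
Breakfast burrito €5.49: restaurant meals → 6% → €0.33
27" monitor €555.25: electronics → 8.5% + 3% surcharge = 11.5% → €63.85
Webcam €87.67: electronics → 8.5% → €7.45
Total tax = €1.30 + €0.34 + €0.35 + €14.17 + €0.67 + €0.33 + €63.85 + €7.45 = €88.46

€88.46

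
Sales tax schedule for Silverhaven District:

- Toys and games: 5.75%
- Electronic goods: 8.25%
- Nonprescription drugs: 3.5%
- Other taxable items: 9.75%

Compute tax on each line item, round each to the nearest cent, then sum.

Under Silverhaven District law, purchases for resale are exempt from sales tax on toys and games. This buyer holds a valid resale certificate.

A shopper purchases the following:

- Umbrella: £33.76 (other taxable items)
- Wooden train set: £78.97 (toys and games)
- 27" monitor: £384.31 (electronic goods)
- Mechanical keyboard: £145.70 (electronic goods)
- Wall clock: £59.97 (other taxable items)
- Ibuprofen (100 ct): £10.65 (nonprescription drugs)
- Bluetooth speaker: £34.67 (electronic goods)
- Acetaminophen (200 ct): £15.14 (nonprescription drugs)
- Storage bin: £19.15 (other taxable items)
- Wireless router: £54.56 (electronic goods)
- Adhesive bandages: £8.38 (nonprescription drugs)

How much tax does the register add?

Umbrella £33.76: other taxable items → 9.75% → £3.29
Wooden train set £78.97: toys and games, buyer-exempt → 0% → £0.00
27" monitor £384.31: electronic goods → 8.25% → £31.71
Mechanical keyboard £145.70: electronic goods → 8.25% → £12.02
Wall clock £59.97: other taxable items → 9.75% → £5.85
Ibuprofen (100 ct) £10.65: nonprescription drugs → 3.5% → £0.37
Bluetooth speaker £34.67: electronic goods → 8.25% → £2.86
Acetaminophen (200 ct) £15.14: nonprescription drugs → 3.5% → £0.53
Storage bin £19.15: other taxable items → 9.75% → £1.87
Wireless router £54.56: electronic goods → 8.25% → £4.50
Adhesive bandages £8.38: nonprescription drugs → 3.5% → £0.29
Total tax = £3.29 + £31.71 + £12.02 + £5.85 + £0.37 + £2.86 + £0.53 + £1.87 + £4.50 + £0.29 = £63.29

£63.29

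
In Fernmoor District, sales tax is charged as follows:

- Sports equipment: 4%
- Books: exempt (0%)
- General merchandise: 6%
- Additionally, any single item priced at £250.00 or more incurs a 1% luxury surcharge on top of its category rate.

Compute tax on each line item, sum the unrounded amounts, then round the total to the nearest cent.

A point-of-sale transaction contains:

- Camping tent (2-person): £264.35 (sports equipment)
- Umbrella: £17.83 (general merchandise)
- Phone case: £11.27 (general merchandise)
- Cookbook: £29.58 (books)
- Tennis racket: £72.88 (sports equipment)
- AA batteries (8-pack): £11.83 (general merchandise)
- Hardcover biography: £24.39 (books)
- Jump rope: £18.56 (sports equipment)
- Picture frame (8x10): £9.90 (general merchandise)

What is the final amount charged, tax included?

£480.51

Camping tent (2-person) £264.35: sports equipment → 4% + 1% surcharge = 5% → £13.2175
Umbrella £17.83: general merchandise → 6% → £1.0698
Phone case £11.27: general merchandise → 6% → £0.6762
Cookbook £29.58: books → 0% → £0.00
Tennis racket £72.88: sports equipment → 4% → £2.9152
AA batteries (8-pack) £11.83: general merchandise → 6% → £0.7098
Hardcover biography £24.39: books → 0% → £0.00
Jump rope £18.56: sports equipment → 4% → £0.7424
Picture frame (8x10) £9.90: general merchandise → 6% → £0.594
Subtotal = £460.59; unrounded tax = £19.9249 → £19.92; total due = £480.51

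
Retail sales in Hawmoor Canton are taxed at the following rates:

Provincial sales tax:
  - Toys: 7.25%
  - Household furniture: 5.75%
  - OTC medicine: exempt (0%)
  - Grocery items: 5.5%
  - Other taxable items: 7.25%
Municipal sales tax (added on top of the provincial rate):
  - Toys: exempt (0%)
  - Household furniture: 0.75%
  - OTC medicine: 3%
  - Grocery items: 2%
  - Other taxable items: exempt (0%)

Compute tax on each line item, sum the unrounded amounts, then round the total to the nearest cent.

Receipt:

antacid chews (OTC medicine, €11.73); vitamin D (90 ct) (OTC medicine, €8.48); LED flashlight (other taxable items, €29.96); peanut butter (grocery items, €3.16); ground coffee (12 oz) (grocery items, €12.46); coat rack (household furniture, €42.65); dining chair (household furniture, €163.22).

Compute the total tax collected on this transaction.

Antacid chews €11.73: OTC medicine → 0% + 3% municipal = 3% → €0.3519
Vitamin D (90 ct) €8.48: OTC medicine → 0% + 3% municipal = 3% → €0.2544
LED flashlight €29.96: other taxable items → 7.25% + 0% municipal = 7.25% → €2.1721
Peanut butter €3.16: grocery items → 5.5% + 2% municipal = 7.5% → €0.237
Ground coffee (12 oz) €12.46: grocery items → 5.5% + 2% municipal = 7.5% → €0.9345
Coat rack €42.65: household furniture → 5.75% + 0.75% municipal = 6.5% → €2.77225
Dining chair €163.22: household furniture → 5.75% + 0.75% municipal = 6.5% → €10.6093
Unrounded tax sum = €17.33145 → €17.33

€17.33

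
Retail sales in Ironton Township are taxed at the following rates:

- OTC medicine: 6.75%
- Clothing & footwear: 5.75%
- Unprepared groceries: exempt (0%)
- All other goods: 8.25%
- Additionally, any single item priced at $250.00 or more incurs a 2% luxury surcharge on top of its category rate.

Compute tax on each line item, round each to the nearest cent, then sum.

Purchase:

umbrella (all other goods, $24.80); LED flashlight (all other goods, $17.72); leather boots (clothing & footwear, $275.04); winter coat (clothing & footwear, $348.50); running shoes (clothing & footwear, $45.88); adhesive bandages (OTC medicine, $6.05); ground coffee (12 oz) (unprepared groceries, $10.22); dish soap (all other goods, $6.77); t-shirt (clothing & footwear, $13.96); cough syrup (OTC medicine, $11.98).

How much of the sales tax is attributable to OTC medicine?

Adhesive bandages $6.05: OTC medicine → 6.75% → $0.41
Cough syrup $11.98: OTC medicine → 6.75% → $0.81
Tax on OTC medicine = $0.41 + $0.81 = $1.22

$1.22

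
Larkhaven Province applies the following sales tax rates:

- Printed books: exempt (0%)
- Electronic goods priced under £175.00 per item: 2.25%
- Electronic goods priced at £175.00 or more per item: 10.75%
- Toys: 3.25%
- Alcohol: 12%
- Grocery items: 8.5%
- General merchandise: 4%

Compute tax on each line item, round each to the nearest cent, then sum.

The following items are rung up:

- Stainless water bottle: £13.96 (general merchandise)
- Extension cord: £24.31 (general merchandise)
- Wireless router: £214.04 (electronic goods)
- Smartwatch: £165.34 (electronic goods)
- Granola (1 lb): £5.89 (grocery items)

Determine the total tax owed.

Stainless water bottle £13.96: general merchandise → 4% → £0.56
Extension cord £24.31: general merchandise → 4% → £0.97
Wireless router £214.04: electronic goods, £175.00 or more → 10.75% → £23.01
Smartwatch £165.34: electronic goods, under £175.00 → 2.25% → £3.72
Granola (1 lb) £5.89: grocery items → 8.5% → £0.50
Total tax = £0.56 + £0.97 + £23.01 + £3.72 + £0.50 = £28.76

£28.76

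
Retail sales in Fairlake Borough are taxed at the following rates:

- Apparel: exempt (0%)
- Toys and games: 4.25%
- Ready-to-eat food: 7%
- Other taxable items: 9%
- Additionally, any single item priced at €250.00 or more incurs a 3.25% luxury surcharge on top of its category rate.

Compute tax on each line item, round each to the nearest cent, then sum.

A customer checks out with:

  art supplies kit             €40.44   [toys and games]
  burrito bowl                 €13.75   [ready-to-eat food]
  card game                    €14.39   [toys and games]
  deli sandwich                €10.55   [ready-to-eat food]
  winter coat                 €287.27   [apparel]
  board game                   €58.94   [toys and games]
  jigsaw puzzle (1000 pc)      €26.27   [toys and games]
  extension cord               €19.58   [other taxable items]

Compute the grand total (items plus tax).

€489.94

Art supplies kit €40.44: toys and games → 4.25% → €1.72
Burrito bowl €13.75: ready-to-eat food → 7% → €0.96
Card game €14.39: toys and games → 4.25% → €0.61
Deli sandwich €10.55: ready-to-eat food → 7% → €0.74
Winter coat €287.27: apparel → 0% + 3.25% surcharge = 3.25% → €9.34
Board game €58.94: toys and games → 4.25% → €2.50
Jigsaw puzzle (1000 pc) €26.27: toys and games → 4.25% → €1.12
Extension cord €19.58: other taxable items → 9% → €1.76
Subtotal = €471.19; tax = €18.75; total due = €489.94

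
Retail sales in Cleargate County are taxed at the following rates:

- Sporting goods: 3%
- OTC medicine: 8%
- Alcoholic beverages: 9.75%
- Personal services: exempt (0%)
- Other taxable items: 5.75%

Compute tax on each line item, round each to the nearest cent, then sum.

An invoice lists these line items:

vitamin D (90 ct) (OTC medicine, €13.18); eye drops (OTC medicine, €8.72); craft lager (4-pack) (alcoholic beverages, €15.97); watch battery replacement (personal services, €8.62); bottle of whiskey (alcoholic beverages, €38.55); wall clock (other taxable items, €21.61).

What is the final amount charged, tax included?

€114.96

Vitamin D (90 ct) €13.18: OTC medicine → 8% → €1.05
Eye drops €8.72: OTC medicine → 8% → €0.70
Craft lager (4-pack) €15.97: alcoholic beverages → 9.75% → €1.56
Watch battery replacement €8.62: personal services → 0% → €0.00
Bottle of whiskey €38.55: alcoholic beverages → 9.75% → €3.76
Wall clock €21.61: other taxable items → 5.75% → €1.24
Subtotal = €106.65; tax = €8.31; total due = €114.96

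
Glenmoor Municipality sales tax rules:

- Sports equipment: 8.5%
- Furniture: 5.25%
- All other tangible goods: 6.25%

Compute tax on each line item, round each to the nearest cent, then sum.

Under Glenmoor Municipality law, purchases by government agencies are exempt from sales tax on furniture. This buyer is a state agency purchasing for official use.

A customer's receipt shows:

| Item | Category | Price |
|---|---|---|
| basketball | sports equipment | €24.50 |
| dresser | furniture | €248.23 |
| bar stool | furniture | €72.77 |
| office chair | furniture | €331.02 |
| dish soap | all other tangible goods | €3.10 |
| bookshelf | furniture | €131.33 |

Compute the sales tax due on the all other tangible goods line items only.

Dish soap €3.10: all other tangible goods → 6.25% → €0.19
Tax on all other tangible goods = €0.19

€0.19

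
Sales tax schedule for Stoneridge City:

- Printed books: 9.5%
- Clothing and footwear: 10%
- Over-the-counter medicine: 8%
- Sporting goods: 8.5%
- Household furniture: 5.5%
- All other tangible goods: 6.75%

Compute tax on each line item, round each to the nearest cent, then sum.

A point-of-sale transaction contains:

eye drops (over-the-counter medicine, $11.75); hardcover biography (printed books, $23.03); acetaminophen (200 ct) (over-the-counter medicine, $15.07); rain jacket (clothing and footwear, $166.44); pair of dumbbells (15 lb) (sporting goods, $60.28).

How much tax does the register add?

Eye drops $11.75: over-the-counter medicine → 8% → $0.94
Hardcover biography $23.03: printed books → 9.5% → $2.19
Acetaminophen (200 ct) $15.07: over-the-counter medicine → 8% → $1.21
Rain jacket $166.44: clothing and footwear → 10% → $16.64
Pair of dumbbells (15 lb) $60.28: sporting goods → 8.5% → $5.12
Total tax = $0.94 + $2.19 + $1.21 + $16.64 + $5.12 = $26.10

$26.10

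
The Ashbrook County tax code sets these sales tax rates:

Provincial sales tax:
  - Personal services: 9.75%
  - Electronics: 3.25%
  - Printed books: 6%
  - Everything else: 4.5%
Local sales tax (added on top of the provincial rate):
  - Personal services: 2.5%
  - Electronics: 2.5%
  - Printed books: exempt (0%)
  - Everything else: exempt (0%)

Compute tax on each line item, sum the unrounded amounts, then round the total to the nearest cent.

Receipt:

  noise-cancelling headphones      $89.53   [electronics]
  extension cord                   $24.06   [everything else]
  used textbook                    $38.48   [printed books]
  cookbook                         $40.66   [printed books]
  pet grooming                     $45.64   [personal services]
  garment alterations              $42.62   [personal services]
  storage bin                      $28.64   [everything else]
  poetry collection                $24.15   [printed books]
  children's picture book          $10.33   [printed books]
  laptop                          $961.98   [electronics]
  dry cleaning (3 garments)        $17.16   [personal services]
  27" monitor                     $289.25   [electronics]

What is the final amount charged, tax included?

Noise-cancelling headphones $89.53: electronics → 3.25% + 2.5% local = 5.75% → $5.147975
Extension cord $24.06: everything else → 4.5% + 0% local = 4.5% → $1.0827
Used textbook $38.48: printed books → 6% + 0% local = 6% → $2.3088
Cookbook $40.66: printed books → 6% + 0% local = 6% → $2.4396
Pet grooming $45.64: personal services → 9.75% + 2.5% local = 12.25% → $5.5909
Garment alterations $42.62: personal services → 9.75% + 2.5% local = 12.25% → $5.22095
Storage bin $28.64: everything else → 4.5% + 0% local = 4.5% → $1.2888
Poetry collection $24.15: printed books → 6% + 0% local = 6% → $1.449
Children's picture book $10.33: printed books → 6% + 0% local = 6% → $0.6198
Laptop $961.98: electronics → 3.25% + 2.5% local = 5.75% → $55.31385
Dry cleaning (3 garments) $17.16: personal services → 9.75% + 2.5% local = 12.25% → $2.1021
27" monitor $289.25: electronics → 3.25% + 2.5% local = 5.75% → $16.631875
Subtotal = $1612.50; unrounded tax = $99.19635 → $99.20; total due = $1711.70

$1711.70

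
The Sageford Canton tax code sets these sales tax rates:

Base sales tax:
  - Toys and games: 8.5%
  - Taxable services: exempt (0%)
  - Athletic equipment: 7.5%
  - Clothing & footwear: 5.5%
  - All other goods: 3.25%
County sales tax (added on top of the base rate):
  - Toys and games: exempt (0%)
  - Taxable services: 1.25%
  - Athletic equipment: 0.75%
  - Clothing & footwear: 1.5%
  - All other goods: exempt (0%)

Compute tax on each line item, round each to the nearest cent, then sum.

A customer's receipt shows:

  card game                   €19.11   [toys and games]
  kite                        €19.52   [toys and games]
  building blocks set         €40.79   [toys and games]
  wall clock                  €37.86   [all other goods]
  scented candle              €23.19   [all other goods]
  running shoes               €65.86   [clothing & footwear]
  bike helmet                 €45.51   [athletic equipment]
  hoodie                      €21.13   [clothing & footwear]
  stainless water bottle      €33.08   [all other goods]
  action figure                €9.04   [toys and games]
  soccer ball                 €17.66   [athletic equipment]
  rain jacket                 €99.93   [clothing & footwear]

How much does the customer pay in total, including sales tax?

Card game €19.11: toys and games → 8.5% + 0% county = 8.5% → €1.62
Kite €19.52: toys and games → 8.5% + 0% county = 8.5% → €1.66
Building blocks set €40.79: toys and games → 8.5% + 0% county = 8.5% → €3.47
Wall clock €37.86: all other goods → 3.25% + 0% county = 3.25% → €1.23
Scented candle €23.19: all other goods → 3.25% + 0% county = 3.25% → €0.75
Running shoes €65.86: clothing & footwear → 5.5% + 1.5% county = 7% → €4.61
Bike helmet €45.51: athletic equipment → 7.5% + 0.75% county = 8.25% → €3.75
Hoodie €21.13: clothing & footwear → 5.5% + 1.5% county = 7% → €1.48
Stainless water bottle €33.08: all other goods → 3.25% + 0% county = 3.25% → €1.08
Action figure €9.04: toys and games → 8.5% + 0% county = 8.5% → €0.77
Soccer ball €17.66: athletic equipment → 7.5% + 0.75% county = 8.25% → €1.46
Rain jacket €99.93: clothing & footwear → 5.5% + 1.5% county = 7% → €7.00
Subtotal = €432.68; tax = €28.88; total due = €461.56

€461.56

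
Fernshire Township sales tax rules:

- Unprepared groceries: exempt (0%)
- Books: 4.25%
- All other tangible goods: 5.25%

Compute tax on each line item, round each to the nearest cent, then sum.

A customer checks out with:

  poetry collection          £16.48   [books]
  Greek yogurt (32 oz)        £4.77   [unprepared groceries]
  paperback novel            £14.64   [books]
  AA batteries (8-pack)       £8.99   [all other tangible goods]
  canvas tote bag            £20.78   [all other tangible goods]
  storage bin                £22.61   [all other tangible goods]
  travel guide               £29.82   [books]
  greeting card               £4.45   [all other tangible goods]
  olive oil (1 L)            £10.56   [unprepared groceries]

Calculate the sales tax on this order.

Poetry collection £16.48: books → 4.25% → £0.70
Greek yogurt (32 oz) £4.77: unprepared groceries → 0% → £0.00
Paperback novel £14.64: books → 4.25% → £0.62
AA batteries (8-pack) £8.99: all other tangible goods → 5.25% → £0.47
Canvas tote bag £20.78: all other tangible goods → 5.25% → £1.09
Storage bin £22.61: all other tangible goods → 5.25% → £1.19
Travel guide £29.82: books → 4.25% → £1.27
Greeting card £4.45: all other tangible goods → 5.25% → £0.23
Olive oil (1 L) £10.56: unprepared groceries → 0% → £0.00
Total tax = £0.70 + £0.62 + £0.47 + £1.09 + £1.19 + £1.27 + £0.23 = £5.57

£5.57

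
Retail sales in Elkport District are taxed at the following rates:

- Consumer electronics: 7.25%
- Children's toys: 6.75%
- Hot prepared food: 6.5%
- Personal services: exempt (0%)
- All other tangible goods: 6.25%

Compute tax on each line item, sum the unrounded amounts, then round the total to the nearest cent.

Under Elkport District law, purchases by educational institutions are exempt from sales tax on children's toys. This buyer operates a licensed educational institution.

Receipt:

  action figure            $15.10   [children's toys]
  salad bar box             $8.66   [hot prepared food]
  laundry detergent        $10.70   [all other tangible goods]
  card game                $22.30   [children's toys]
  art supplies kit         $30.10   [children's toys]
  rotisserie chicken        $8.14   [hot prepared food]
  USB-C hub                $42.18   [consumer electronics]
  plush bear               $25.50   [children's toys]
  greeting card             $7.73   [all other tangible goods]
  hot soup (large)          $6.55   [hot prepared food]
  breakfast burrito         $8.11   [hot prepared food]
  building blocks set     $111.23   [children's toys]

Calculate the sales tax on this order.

Action figure $15.10: children's toys, buyer-exempt → 0% → $0.00
Salad bar box $8.66: hot prepared food → 6.5% → $0.5629
Laundry detergent $10.70: all other tangible goods → 6.25% → $0.66875
Card game $22.30: children's toys, buyer-exempt → 0% → $0.00
Art supplies kit $30.10: children's toys, buyer-exempt → 0% → $0.00
Rotisserie chicken $8.14: hot prepared food → 6.5% → $0.5291
USB-C hub $42.18: consumer electronics → 7.25% → $3.05805
Plush bear $25.50: children's toys, buyer-exempt → 0% → $0.00
Greeting card $7.73: all other tangible goods → 6.25% → $0.483125
Hot soup (large) $6.55: hot prepared food → 6.5% → $0.42575
Breakfast burrito $8.11: hot prepared food → 6.5% → $0.52715
Building blocks set $111.23: children's toys, buyer-exempt → 0% → $0.00
Unrounded tax sum = $6.254825 → $6.25

$6.25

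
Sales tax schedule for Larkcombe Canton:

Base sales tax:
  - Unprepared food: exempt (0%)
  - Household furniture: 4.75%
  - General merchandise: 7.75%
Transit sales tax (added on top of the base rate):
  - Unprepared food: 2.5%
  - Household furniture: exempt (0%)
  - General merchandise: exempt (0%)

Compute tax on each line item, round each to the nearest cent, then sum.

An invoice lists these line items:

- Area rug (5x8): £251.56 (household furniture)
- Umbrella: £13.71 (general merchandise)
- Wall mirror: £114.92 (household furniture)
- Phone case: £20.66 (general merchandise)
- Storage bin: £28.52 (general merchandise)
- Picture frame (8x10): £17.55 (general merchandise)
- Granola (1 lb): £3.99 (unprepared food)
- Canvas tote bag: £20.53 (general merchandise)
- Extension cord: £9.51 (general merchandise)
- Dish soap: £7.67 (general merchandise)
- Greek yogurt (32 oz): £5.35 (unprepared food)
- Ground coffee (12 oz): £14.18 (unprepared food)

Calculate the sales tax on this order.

£27.14

Area rug (5x8) £251.56: household furniture → 4.75% + 0% transit = 4.75% → £11.95
Umbrella £13.71: general merchandise → 7.75% + 0% transit = 7.75% → £1.06
Wall mirror £114.92: household furniture → 4.75% + 0% transit = 4.75% → £5.46
Phone case £20.66: general merchandise → 7.75% + 0% transit = 7.75% → £1.60
Storage bin £28.52: general merchandise → 7.75% + 0% transit = 7.75% → £2.21
Picture frame (8x10) £17.55: general merchandise → 7.75% + 0% transit = 7.75% → £1.36
Granola (1 lb) £3.99: unprepared food → 0% + 2.5% transit = 2.5% → £0.10
Canvas tote bag £20.53: general merchandise → 7.75% + 0% transit = 7.75% → £1.59
Extension cord £9.51: general merchandise → 7.75% + 0% transit = 7.75% → £0.74
Dish soap £7.67: general merchandise → 7.75% + 0% transit = 7.75% → £0.59
Greek yogurt (32 oz) £5.35: unprepared food → 0% + 2.5% transit = 2.5% → £0.13
Ground coffee (12 oz) £14.18: unprepared food → 0% + 2.5% transit = 2.5% → £0.35
Total tax = £11.95 + £1.06 + £5.46 + £1.60 + £2.21 + £1.36 + £0.10 + £1.59 + £0.74 + £0.59 + £0.13 + £0.35 = £27.14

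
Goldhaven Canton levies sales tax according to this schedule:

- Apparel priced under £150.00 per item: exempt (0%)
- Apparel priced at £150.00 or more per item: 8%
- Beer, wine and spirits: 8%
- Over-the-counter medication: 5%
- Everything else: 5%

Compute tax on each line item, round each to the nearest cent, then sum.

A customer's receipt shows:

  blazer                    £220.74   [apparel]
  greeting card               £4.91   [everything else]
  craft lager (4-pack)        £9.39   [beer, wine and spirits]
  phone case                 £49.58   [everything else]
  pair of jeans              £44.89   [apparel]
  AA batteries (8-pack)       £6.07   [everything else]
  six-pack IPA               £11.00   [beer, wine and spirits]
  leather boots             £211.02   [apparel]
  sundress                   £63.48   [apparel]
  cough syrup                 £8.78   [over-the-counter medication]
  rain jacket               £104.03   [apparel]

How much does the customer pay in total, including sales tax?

£773.53

Blazer £220.74: apparel, £150.00 or more → 8% → £17.66
Greeting card £4.91: everything else → 5% → £0.25
Craft lager (4-pack) £9.39: beer, wine and spirits → 8% → £0.75
Phone case £49.58: everything else → 5% → £2.48
Pair of jeans £44.89: apparel, under £150.00 → 0% → £0.00
AA batteries (8-pack) £6.07: everything else → 5% → £0.30
Six-pack IPA £11.00: beer, wine and spirits → 8% → £0.88
Leather boots £211.02: apparel, £150.00 or more → 8% → £16.88
Sundress £63.48: apparel, under £150.00 → 0% → £0.00
Cough syrup £8.78: over-the-counter medication → 5% → £0.44
Rain jacket £104.03: apparel, under £150.00 → 0% → £0.00
Subtotal = £733.89; tax = £39.64; total due = £773.53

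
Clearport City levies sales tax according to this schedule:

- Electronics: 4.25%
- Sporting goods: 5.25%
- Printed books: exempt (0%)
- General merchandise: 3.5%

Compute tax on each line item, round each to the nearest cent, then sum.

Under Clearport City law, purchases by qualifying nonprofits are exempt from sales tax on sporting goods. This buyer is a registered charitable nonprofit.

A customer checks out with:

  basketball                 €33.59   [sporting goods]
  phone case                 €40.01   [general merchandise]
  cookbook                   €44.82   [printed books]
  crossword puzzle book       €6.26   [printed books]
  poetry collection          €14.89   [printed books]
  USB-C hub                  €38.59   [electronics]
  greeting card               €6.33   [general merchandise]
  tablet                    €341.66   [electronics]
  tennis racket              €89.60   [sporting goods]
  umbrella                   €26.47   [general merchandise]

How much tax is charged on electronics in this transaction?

€16.16

USB-C hub €38.59: electronics → 4.25% → €1.64
Tablet €341.66: electronics → 4.25% → €14.52
Tax on electronics = €1.64 + €14.52 = €16.16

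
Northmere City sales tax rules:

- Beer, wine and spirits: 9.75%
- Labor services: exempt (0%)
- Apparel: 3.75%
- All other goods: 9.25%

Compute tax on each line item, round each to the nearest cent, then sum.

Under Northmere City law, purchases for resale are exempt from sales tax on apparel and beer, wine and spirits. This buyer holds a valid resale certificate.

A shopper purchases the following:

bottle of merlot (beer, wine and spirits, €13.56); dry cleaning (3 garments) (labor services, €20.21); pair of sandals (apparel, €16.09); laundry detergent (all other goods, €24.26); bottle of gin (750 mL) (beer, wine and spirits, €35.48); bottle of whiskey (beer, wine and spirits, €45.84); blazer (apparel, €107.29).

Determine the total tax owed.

€2.24

Bottle of merlot €13.56: beer, wine and spirits, buyer-exempt → 0% → €0.00
Dry cleaning (3 garments) €20.21: labor services → 0% → €0.00
Pair of sandals €16.09: apparel, buyer-exempt → 0% → €0.00
Laundry detergent €24.26: all other goods → 9.25% → €2.24
Bottle of gin (750 mL) €35.48: beer, wine and spirits, buyer-exempt → 0% → €0.00
Bottle of whiskey €45.84: beer, wine and spirits, buyer-exempt → 0% → €0.00
Blazer €107.29: apparel, buyer-exempt → 0% → €0.00
Total tax = €2.24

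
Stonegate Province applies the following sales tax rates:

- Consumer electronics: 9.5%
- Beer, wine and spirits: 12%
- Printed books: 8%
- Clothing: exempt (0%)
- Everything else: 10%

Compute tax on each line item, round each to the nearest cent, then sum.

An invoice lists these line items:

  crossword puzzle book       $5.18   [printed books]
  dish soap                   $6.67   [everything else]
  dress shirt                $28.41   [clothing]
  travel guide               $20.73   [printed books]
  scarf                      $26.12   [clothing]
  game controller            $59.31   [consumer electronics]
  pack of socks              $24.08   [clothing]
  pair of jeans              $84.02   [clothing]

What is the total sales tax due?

$8.37

Crossword puzzle book $5.18: printed books → 8% → $0.41
Dish soap $6.67: everything else → 10% → $0.67
Dress shirt $28.41: clothing → 0% → $0.00
Travel guide $20.73: printed books → 8% → $1.66
Scarf $26.12: clothing → 0% → $0.00
Game controller $59.31: consumer electronics → 9.5% → $5.63
Pack of socks $24.08: clothing → 0% → $0.00
Pair of jeans $84.02: clothing → 0% → $0.00
Total tax = $0.41 + $0.67 + $1.66 + $5.63 = $8.37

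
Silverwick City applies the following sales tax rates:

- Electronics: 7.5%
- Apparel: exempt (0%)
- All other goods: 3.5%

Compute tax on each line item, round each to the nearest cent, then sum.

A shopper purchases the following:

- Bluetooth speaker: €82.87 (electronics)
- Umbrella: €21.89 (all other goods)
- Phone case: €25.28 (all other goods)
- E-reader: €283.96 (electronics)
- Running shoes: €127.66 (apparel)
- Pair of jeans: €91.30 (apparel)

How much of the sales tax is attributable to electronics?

Bluetooth speaker €82.87: electronics → 7.5% → €6.22
E-reader €283.96: electronics → 7.5% → €21.30
Tax on electronics = €6.22 + €21.30 = €27.52

€27.52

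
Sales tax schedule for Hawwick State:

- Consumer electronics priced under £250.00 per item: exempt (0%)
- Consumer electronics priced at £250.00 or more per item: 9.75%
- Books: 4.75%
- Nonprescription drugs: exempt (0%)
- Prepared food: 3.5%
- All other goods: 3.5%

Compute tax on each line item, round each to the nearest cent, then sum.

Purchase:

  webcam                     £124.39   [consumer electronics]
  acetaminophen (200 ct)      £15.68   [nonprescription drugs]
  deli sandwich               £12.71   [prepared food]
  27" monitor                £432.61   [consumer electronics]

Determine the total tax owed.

£42.62

Webcam £124.39: consumer electronics, under £250.00 → 0% → £0.00
Acetaminophen (200 ct) £15.68: nonprescription drugs → 0% → £0.00
Deli sandwich £12.71: prepared food → 3.5% → £0.44
27" monitor £432.61: consumer electronics, £250.00 or more → 9.75% → £42.18
Total tax = £0.44 + £42.18 = £42.62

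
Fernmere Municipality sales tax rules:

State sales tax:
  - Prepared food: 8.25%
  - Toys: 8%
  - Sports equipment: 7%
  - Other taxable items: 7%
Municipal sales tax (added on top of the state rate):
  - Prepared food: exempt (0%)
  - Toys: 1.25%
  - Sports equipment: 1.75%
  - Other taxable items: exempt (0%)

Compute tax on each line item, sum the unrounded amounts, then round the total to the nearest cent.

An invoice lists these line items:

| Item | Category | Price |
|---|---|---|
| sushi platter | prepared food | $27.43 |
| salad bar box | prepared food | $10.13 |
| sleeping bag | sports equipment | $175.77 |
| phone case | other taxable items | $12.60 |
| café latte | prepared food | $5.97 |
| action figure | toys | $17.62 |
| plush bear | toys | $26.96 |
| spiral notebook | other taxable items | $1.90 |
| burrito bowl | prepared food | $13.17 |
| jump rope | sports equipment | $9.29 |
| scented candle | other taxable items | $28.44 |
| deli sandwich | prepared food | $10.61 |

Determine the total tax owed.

Sushi platter $27.43: prepared food → 8.25% + 0% municipal = 8.25% → $2.262975
Salad bar box $10.13: prepared food → 8.25% + 0% municipal = 8.25% → $0.835725
Sleeping bag $175.77: sports equipment → 7% + 1.75% municipal = 8.75% → $15.379875
Phone case $12.60: other taxable items → 7% + 0% municipal = 7% → $0.882
Café latte $5.97: prepared food → 8.25% + 0% municipal = 8.25% → $0.492525
Action figure $17.62: toys → 8% + 1.25% municipal = 9.25% → $1.62985
Plush bear $26.96: toys → 8% + 1.25% municipal = 9.25% → $2.4938
Spiral notebook $1.90: other taxable items → 7% + 0% municipal = 7% → $0.133
Burrito bowl $13.17: prepared food → 8.25% + 0% municipal = 8.25% → $1.086525
Jump rope $9.29: sports equipment → 7% + 1.75% municipal = 8.75% → $0.812875
Scented candle $28.44: other taxable items → 7% + 0% municipal = 7% → $1.9908
Deli sandwich $10.61: prepared food → 8.25% + 0% municipal = 8.25% → $0.875325
Unrounded tax sum = $28.875275 → $28.88

$28.88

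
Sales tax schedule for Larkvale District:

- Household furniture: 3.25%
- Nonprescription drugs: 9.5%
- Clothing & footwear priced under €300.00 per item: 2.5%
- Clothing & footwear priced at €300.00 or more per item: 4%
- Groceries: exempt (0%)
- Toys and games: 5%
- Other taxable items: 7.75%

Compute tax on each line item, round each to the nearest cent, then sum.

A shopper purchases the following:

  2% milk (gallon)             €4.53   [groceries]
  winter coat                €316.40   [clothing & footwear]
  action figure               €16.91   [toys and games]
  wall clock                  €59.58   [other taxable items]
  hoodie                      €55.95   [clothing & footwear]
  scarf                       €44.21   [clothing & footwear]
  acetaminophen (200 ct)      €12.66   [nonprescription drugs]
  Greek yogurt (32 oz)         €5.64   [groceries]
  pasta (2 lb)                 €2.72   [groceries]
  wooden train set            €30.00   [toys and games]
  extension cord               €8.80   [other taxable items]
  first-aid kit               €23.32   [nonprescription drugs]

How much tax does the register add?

€26.24

2% milk (gallon) €4.53: groceries → 0% → €0.00
Winter coat €316.40: clothing & footwear, €300.00 or more → 4% → €12.66
Action figure €16.91: toys and games → 5% → €0.85
Wall clock €59.58: other taxable items → 7.75% → €4.62
Hoodie €55.95: clothing & footwear, under €300.00 → 2.5% → €1.40
Scarf €44.21: clothing & footwear, under €300.00 → 2.5% → €1.11
Acetaminophen (200 ct) €12.66: nonprescription drugs → 9.5% → €1.20
Greek yogurt (32 oz) €5.64: groceries → 0% → €0.00
Pasta (2 lb) €2.72: groceries → 0% → €0.00
Wooden train set €30.00: toys and games → 5% → €1.50
Extension cord €8.80: other taxable items → 7.75% → €0.68
First-aid kit €23.32: nonprescription drugs → 9.5% → €2.22
Total tax = €12.66 + €0.85 + €4.62 + €1.40 + €1.11 + €1.20 + €1.50 + €0.68 + €2.22 = €26.24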